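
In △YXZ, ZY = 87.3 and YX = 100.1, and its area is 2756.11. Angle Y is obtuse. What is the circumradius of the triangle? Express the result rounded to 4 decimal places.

From area = ½·ZY·YX·sin Y, we get sin Y = 2·area/(ZY·YX) ≈ 0.63078.
Taking the obtuse solution, ∠Y ≈ 140.89°.
Law of cosines then gives XZ ≈ 176.64.
Circumradius = XZ/(2 sin Y) ≈ 140.02.

140.0203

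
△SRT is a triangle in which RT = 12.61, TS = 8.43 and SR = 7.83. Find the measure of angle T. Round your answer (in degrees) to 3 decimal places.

By the law of cosines, cos T = (RT² + TS² − SR²) / (2·RT·TS) ≈ 0.79381, so ∠T ≈ 37.46°.

∠T ≈ 37.457°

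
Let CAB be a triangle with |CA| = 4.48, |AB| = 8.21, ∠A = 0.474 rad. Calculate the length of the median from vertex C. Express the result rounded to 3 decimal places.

By the law of cosines, |BC|² = |CA|² + |AB|² − 2·|CA|·|AB|·cos A = 22.023, so |BC| ≈ 4.6929.
Median from C: ½√(2·|BC|² + 2·|CA|² − |AB|²) ≈ 2.0483.

m_C ≈ 2.048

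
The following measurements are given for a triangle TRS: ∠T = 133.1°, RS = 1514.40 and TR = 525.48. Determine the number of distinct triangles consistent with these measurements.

TR·sin T = 525.48·sin(133.1°) ≈ 383.7.
Since ∠T is not acute, a triangle exists only if RS > TR; here RS > TR, so there is exactly one triangle.

1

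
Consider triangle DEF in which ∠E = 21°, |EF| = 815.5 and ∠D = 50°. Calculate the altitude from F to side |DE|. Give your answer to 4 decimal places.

The third angle is ∠F = 180° − ∠D − ∠E = 109.00°.
Law of sines: |FD| = |EF|·sin E/sin D ≈ 381.5.
Law of sines: |DE| = |EF|·sin F/sin D ≈ 1006.6.
Area = ½·|EF|·|FD|·sin F ≈ 1.4708e+05.
The altitude from F has length 2·area/|DE| ≈ 292.25.

h_F ≈ 292.2491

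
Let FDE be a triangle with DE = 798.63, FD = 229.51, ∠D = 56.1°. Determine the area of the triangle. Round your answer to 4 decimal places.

76067.9580

Area = ½·FD·DE·sin D ≈ 76068.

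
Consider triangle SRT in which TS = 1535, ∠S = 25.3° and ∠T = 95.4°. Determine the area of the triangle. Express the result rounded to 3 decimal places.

area ≈ 582938.738

The third angle is ∠R = 180° − ∠T − ∠S = 59.30°.
Law of sines: RT = TS·sin S/sin R ≈ 762.92.
Law of sines: SR = TS·sin T/sin R ≈ 1777.3.
Area = ½·TS·RT·sin T ≈ 5.8294e+05.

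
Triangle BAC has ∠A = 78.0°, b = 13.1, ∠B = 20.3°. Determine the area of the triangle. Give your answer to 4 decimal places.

239.3840

The third angle is ∠C = 180° − ∠B − ∠A = 81.70°.
Law of sines: a = b·sin A/sin B ≈ 36.934.
Law of sines: c = b·sin C/sin B ≈ 37.364.
Area = ½·b·a·sin C ≈ 239.38.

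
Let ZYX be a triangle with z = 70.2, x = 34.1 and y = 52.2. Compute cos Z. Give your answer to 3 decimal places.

-0.292

By the law of cosines, cos Z = (y² + x² − z²) / (2·y·x) ≈ -0.29224, so ∠Z ≈ 106.99°.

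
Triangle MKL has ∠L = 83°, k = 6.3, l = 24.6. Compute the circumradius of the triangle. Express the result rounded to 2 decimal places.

Law of sines: sin K = k·sin L/l ≈ 0.25419.
Since l ≥ k, only the acute value applies: ∠K ≈ 14.73°.
Then ∠M = 180° − ∠L − ∠K ≈ 82.27°.
Law of sines gives m = l·sin M/sin L ≈ 24.56.
Circumradius = l/(2 sin L) ≈ 12.392.

R ≈ 12.39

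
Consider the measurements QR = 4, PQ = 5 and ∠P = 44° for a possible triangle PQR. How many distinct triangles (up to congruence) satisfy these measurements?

PQ·sin P = 5·sin(44°) ≈ 3.473.
Since PQ sin P < QR < PQ (3.473 < 4 < 5), two triangles exist.

2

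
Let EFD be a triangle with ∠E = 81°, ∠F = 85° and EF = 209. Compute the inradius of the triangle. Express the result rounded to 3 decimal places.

r ≈ 92.390

The third angle is ∠D = 180° − ∠E − ∠F = 14.00°.
Law of sines: FD = EF·sin E/sin D ≈ 853.28.
Law of sines: DE = EF·sin F/sin D ≈ 860.63.
Area = ½·EF·FD·sin F ≈ 88828.
Semiperimeter s = (853.28+860.63+209)/2 = 961.45.
Inradius = area/s = 88828/961.45 ≈ 92.39.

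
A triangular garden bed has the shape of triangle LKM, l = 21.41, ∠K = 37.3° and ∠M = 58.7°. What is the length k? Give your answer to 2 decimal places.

13.05

The third angle is ∠L = 180° − ∠K − ∠M = 84.00°.
Law of sines: k = l·sin K/sin L ≈ 13.046.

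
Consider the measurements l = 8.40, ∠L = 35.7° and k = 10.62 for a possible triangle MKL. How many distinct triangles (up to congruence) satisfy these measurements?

2

k·sin L = 10.62·sin(35.7°) ≈ 6.197.
Since k sin L < l < k (6.197 < 8.40 < 10.62), two triangles exist.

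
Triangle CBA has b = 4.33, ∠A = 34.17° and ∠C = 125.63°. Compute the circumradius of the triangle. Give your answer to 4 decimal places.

The third angle is ∠B = 180° − ∠A − ∠C = 20.20°.
Law of sines: c = b·sin C/sin B ≈ 10.192.
Law of sines: a = b·sin A/sin B ≈ 7.043.
Circumradius = b/(2 sin B) ≈ 6.2699.

6.2699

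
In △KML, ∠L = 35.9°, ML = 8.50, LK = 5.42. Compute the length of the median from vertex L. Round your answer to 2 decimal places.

By the law of cosines, KM² = ML² + LK² − 2·ML·LK·cos L = 26.989, so KM ≈ 5.1951.
Median from L: ½√(2·ML² + 2·LK² − KM²) ≈ 6.6382.

m_L ≈ 6.64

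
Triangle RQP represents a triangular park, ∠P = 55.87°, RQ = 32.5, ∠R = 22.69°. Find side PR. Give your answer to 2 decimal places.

38.48

The third angle is ∠Q = 180° − ∠P − ∠R = 101.44°.
Law of sines: PR = RQ·sin Q/sin P ≈ 38.482.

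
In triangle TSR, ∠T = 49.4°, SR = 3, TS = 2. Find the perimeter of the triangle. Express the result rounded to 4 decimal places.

8.8888

Law of sines: sin R = TS·sin T/SR ≈ 0.50618.
Since SR ≥ TS, only the acute value applies: ∠R ≈ 30.41°.
Then ∠S = 180° − ∠T − ∠R ≈ 100.19°.
Law of sines gives RT = SR·sin S/sin T ≈ 3.8888.
Semiperimeter s = (3+3.8888+2)/2 = 4.4444.
Perimeter = 3 + 3.8888 + 2 = 8.8888.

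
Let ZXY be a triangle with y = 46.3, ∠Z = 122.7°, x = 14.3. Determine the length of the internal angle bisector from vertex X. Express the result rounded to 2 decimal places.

50.12

By the law of cosines, z² = x² + y² − 2·x·y·cos Z = 3063.6, so z ≈ 55.349.
Law of cosines again: cos X = (y² + z² − x²)/(2·y·z) ≈ 0.97608, so ∠X ≈ 12.56°.
The bisector from X has length 2·y·z·cos(∠X/2)/(y+z) ≈ 50.119.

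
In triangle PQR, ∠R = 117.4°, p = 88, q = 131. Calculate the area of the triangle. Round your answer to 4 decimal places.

5117.3679

Area = ½·p·q·sin R ≈ 5117.4.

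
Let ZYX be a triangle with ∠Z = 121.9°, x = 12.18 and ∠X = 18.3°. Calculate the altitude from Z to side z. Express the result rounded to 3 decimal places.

7.797

The third angle is ∠Y = 180° − ∠X − ∠Z = 39.80°.
Law of sines: z = x·sin Z/sin X ≈ 32.932.
Law of sines: y = x·sin Y/sin X ≈ 24.83.
Area = ½·x·z·sin Y ≈ 128.38.
The altitude from Z has length 2·area/z ≈ 7.7965.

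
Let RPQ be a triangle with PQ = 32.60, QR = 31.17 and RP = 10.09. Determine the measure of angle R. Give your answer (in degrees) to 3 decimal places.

By the law of cosines, cos R = (QR² + RP² − PQ²) / (2·QR·RP) ≈ 0.01688, so ∠R ≈ 89.03°.

89.033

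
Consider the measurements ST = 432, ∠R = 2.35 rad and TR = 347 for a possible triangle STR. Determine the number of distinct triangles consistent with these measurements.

TR·sin R = 347·sin(2.35 rad) ≈ 246.9.
Since ∠R is not acute, a triangle exists only if ST > TR; here ST > TR, so there is exactly one triangle.

1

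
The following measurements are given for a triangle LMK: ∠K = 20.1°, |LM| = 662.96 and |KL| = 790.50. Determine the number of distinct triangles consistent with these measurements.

|KL|·sin K = 790.50·sin(20.1°) ≈ 271.7.
Since |KL| sin K < |LM| < |KL| (271.7 < 662.96 < 790.50), two triangles exist.

2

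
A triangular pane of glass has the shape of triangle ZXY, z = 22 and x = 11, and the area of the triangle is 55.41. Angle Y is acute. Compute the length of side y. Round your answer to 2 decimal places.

From area = ½·z·x·sin Y, we get sin Y = 2·area/(z·x) ≈ 0.45793.
Taking the acute solution, ∠Y ≈ 27.25°.
Law of cosines then gives y ≈ 13.219.

13.22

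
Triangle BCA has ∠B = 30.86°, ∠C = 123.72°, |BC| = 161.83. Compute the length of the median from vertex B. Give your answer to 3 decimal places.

m_B ≈ 230.024

The third angle is ∠A = 180° − ∠B − ∠C = 25.42°.
Law of sines: |CA| = |BC|·sin B/sin A ≈ 193.38.
Law of sines: |AB| = |BC|·sin C/sin A ≈ 313.58.
Median from B: ½√(2·|AB|² + 2·|BC|² − |CA|²) ≈ 230.02.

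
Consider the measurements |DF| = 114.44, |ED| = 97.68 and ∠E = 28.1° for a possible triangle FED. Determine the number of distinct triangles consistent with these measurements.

1

|ED|·sin E = 97.68·sin(28.1°) ≈ 46.01.
Since |DF| ≥ |ED|, exactly one triangle exists.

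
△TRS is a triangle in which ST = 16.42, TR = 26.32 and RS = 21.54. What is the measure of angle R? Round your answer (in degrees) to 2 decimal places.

38.52

By the law of cosines, cos R = (TR² + RS² − ST²) / (2·TR·RS) ≈ 0.78237, so ∠R ≈ 38.52°.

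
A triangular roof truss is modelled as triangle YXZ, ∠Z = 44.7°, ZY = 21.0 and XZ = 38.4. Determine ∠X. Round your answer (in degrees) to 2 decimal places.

32.18

By the law of cosines, YX² = XZ² + ZY² − 2·XZ·ZY·cos Z = 769.18, so YX ≈ 27.734.
Law of cosines again: cos X = (YX² + XZ² − ZY²)/(2·YX·XZ) ≈ 0.84637, so ∠X ≈ 32.18°.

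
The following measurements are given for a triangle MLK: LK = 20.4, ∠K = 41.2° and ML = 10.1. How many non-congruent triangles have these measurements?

LK·sin K = 20.4·sin(41.2°) ≈ 13.44.
Since ML = 10.1 < 13.44 = LK sin K, no triangle exists.

0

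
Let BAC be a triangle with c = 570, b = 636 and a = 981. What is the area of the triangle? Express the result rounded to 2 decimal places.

Semiperimeter s = (636 + 981 + 570)/2 = 1093.5.
Heron's formula: area = √(1093.5·457.5·112.5·523.5) ≈ 1.7165e+05.

area ≈ 171648.32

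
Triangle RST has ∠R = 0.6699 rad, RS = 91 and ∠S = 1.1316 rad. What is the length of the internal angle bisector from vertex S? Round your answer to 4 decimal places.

t_S ≈ 59.8304

The third angle is ∠T = π − ∠R − ∠S = 1.3401 rad.
Law of sines: ST = RS·sin R/sin T ≈ 58.04.
Law of sines: TR = RS·sin S/sin T ≈ 84.605.
The bisector from S has length 2·RS·ST·cos(∠S/2)/(RS+ST) ≈ 59.83.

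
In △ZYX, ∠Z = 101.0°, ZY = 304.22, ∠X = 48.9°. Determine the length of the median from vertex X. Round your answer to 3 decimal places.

275.467

The third angle is ∠Y = 180° − ∠X − ∠Z = 30.10°.
Law of sines: YX = ZY·sin Z/sin X ≈ 396.29.
Law of sines: XZ = ZY·sin Y/sin X ≈ 202.46.
Median from X: ½√(2·YX² + 2·XZ² − ZY²) ≈ 275.47.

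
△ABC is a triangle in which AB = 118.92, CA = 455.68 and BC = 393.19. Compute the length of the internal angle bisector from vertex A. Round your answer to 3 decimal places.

By the law of cosines, cos A = (CA² + AB² − BC²) / (2·CA·AB) ≈ 0.61993, so ∠A ≈ 51.69°.
The bisector from A has length 2·CA·AB·cos(∠A/2)/(CA+AB) ≈ 169.75.

t_A ≈ 169.751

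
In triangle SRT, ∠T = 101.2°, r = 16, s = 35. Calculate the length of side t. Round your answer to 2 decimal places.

41.21

By the law of cosines, t² = s² + r² − 2·s·r·cos T = 1698.5, so t ≈ 41.213.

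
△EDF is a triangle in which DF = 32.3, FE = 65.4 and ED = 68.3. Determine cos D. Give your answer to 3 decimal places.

0.324

By the law of cosines, cos D = (ED² + DF² − FE²) / (2·ED·DF) ≈ 0.32433, so ∠D ≈ 71.07°.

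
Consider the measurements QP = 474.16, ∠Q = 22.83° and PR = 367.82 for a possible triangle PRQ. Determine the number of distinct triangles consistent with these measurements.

2

QP·sin Q = 474.16·sin(22.83°) ≈ 184.
Since QP sin Q < PR < QP (184 < 367.82 < 474.16), two triangles exist.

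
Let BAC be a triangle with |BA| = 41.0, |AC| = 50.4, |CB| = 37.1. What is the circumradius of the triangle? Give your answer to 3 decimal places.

R ≈ 25.572

By the law of cosines, cos B = (|CB|² + |BA|² − |AC|²) / (2·|CB|·|BA|) ≈ 0.17002, so ∠B ≈ 80.21°.
Circumradius = |AC|/(2 sin B) ≈ 25.572.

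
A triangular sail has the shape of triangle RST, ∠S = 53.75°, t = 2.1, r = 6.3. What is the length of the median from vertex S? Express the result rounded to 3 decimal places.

By the law of cosines, s² = t² + r² − 2·t·r·cos S = 28.454, so s ≈ 5.3342.
Median from S: ½√(2·t² + 2·r² − s²) ≈ 3.8648.

3.865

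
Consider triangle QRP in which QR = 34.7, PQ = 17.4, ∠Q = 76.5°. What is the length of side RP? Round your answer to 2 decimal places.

By the law of cosines, RP² = PQ² + QR² − 2·PQ·QR·cos Q = 1225, so RP ≈ 34.999.

35.00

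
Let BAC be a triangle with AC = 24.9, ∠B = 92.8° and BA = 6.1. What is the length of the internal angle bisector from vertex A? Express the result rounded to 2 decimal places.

t_A ≈ 7.88

Law of sines: sin C = BA·sin B/AC ≈ 0.24469.
Since AC ≥ BA, only the acute value applies: ∠C ≈ 14.16°.
Then ∠A = 180° − ∠B − ∠C ≈ 73.04°.
Law of sines gives CB = AC·sin A/sin B ≈ 23.845.
The bisector from A has length 2·BA·AC·cos(∠A/2)/(BA+AC) ≈ 7.8754.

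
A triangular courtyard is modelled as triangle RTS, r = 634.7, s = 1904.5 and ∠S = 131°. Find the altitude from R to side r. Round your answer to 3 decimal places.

Law of sines: sin R = r·sin S/s ≈ 0.25152.
Since s ≥ r, only the acute value applies: ∠R ≈ 14.57°.
Then ∠T = 180° − ∠S − ∠R ≈ 34.43°.
Law of sines gives t = s·sin T/sin S ≈ 1426.9.
Area = ½·s·r·sin T ≈ 3.4175e+05.
The altitude from R has length 2·area/r ≈ 1076.9.

h_R ≈ 1076.876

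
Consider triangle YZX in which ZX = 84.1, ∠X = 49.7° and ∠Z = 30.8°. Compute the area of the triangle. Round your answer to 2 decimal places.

area ≈ 1400.24

The third angle is ∠Y = 180° − ∠Z − ∠X = 99.50°.
Law of sines: XY = ZX·sin Z/sin Y ≈ 43.662.
Law of sines: YZ = ZX·sin X/sin Y ≈ 65.032.
Area = ½·ZX·XY·sin X ≈ 1400.2.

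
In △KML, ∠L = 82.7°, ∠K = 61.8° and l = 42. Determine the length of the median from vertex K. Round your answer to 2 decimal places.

The third angle is ∠M = 180° − ∠L − ∠K = 35.50°.
Law of sines: k = l·sin K/sin L ≈ 37.317.
Law of sines: m = l·sin M/sin L ≈ 24.589.
Median from K: ½√(2·m² + 2·l² − k²) ≈ 28.916.

28.92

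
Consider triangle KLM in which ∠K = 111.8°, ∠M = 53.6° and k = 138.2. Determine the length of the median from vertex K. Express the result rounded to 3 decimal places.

The third angle is ∠L = 180° − ∠M − ∠K = 14.60°.
Law of sines: l = k·sin L/sin K ≈ 37.519.
Law of sines: m = k·sin M/sin K ≈ 119.8.
Median from K: ½√(2·l² + 2·m² − k²) ≈ 55.727.

55.727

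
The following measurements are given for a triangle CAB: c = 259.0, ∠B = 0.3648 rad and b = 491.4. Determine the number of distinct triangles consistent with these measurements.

c·sin B = 259.0·sin(0.3648 rad) ≈ 92.4.
Since b ≥ c, exactly one triangle exists.

1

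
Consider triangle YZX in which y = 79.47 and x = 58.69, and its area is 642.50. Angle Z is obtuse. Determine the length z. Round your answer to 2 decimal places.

From area = ½·x·y·sin Z, we get sin Z = 2·area/(x·y) ≈ 0.27551.
Taking the obtuse solution, ∠Z ≈ 164.01°.
Law of cosines then gives z ≈ 136.85.

136.85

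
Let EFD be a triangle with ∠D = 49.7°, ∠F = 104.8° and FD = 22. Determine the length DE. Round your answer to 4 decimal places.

The third angle is ∠E = 180° − ∠F − ∠D = 25.50°.
Law of sines: DE = FD·sin F/sin E ≈ 49.407.

49.4067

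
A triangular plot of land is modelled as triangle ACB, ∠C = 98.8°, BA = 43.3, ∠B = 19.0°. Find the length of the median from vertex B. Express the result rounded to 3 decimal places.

The third angle is ∠A = 180° − ∠C − ∠B = 62.20°.
Law of sines: CB = BA·sin A/sin C ≈ 38.759.
Law of sines: AC = BA·sin B/sin C ≈ 14.265.
Median from B: ½√(2·CB² + 2·BA² − AC²) ≈ 40.468.

40.468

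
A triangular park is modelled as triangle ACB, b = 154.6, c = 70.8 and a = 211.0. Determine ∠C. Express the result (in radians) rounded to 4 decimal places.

0.2375

By the law of cosines, cos C = (b² + a² − c²) / (2·b·a) ≈ 0.97192, so ∠C ≈ 0.238 rad.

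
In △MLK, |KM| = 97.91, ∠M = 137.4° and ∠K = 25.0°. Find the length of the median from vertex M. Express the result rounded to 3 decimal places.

The third angle is ∠L = 180° − ∠K − ∠M = 17.60°.
Law of sines: |LK| = |KM|·sin M/sin L ≈ 219.18.
Law of sines: |ML| = |KM|·sin K/sin L ≈ 136.85.
Median from M: ½√(2·|KM|² + 2·|ML|² − |LK|²) ≈ 46.336.

m_M ≈ 46.336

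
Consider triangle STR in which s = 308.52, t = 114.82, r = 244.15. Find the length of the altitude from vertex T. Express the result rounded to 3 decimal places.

h_T ≈ 223.833

Semiperimeter p = (308.52 + 114.82 + 244.15)/2 = 333.75.
Heron's formula: area = √(333.75·25.225·218.93·89.595) ≈ 12850.
The altitude from T has length 2·area/t ≈ 223.83.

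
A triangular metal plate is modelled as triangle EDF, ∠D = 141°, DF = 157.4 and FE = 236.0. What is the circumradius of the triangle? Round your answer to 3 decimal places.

187.504

Law of sines: sin E = DF·sin D/FE ≈ 0.41972.
Since FE ≥ DF, only the acute value applies: ∠E ≈ 24.82°.
Then ∠F = 180° − ∠D − ∠E ≈ 14.18°.
Law of sines gives ED = FE·sin F/sin D ≈ 91.883.
Circumradius = FE/(2 sin D) ≈ 187.5.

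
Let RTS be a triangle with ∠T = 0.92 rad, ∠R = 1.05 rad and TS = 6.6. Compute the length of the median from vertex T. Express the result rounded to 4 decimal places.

The third angle is ∠S = π − ∠R − ∠T = 1.172 rad.
Law of sines: SR = TS·sin T/sin R ≈ 6.0535.
Law of sines: RT = TS·sin S/sin R ≈ 7.0105.
Median from T: ½√(2·RT² + 2·TS² − SR²) ≈ 6.0985.

6.0985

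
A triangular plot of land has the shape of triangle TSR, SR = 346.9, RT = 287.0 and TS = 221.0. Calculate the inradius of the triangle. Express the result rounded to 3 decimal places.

73.919

Semiperimeter s = (346.9 + 287 + 221)/2 = 427.45.
Heron's formula: area = √(427.45·80.55·140.45·206.45) ≈ 31597.
Inradius = area/s = 31597/427.45 ≈ 73.919.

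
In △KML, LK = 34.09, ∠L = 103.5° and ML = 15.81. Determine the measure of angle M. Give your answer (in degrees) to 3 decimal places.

54.358

By the law of cosines, KM² = ML² + LK² − 2·ML·LK·cos L = 1663.7, so KM ≈ 40.789.
Law of cosines again: cos M = (KM² + ML² − LK²)/(2·KM·ML) ≈ 0.58271, so ∠M ≈ 54.36°.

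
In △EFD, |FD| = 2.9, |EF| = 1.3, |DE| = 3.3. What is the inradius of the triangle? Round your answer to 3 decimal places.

0.500

Semiperimeter s = (2.9 + 3.3 + 1.3)/2 = 3.75.
Heron's formula: area = √(3.75·0.85·0.45·2.45) ≈ 1.8746.
Inradius = area/s = 1.8746/3.75 ≈ 0.4999.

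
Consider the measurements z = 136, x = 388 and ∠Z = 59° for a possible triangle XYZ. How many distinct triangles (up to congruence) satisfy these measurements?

0

x·sin Z = 388·sin(59°) ≈ 332.6.
Since z = 136 < 332.6 = x sin Z, no triangle exists.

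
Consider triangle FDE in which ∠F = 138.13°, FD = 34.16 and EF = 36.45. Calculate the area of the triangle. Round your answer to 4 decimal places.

area ≈ 415.5272

Area = ½·EF·FD·sin F ≈ 415.53.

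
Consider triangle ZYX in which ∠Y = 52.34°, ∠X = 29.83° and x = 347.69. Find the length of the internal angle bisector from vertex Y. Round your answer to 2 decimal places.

The third angle is ∠Z = 180° − ∠Y − ∠X = 97.83°.
Law of sines: z = x·sin Z/sin X ≈ 692.46.
Law of sines: y = x·sin Y/sin X ≈ 553.34.
The bisector from Y has length 2·x·z·cos(∠Y/2)/(x+z) ≈ 415.48.

415.48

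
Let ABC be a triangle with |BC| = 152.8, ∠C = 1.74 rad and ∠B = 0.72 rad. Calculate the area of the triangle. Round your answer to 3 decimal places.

The third angle is ∠A = π − ∠B − ∠C = 0.682 rad.
Law of sines: |CA| = |BC|·sin B/sin A ≈ 159.92.
Law of sines: |AB| = |BC|·sin C/sin A ≈ 239.06.
Area = ½·|BC|·|CA|·sin C ≈ 12043.

12043.344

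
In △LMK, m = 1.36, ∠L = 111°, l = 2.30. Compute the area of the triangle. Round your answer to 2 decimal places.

Law of sines: sin M = m·sin L/l ≈ 0.55203.
Since l ≥ m, only the acute value applies: ∠M ≈ 33.51°.
Then ∠K = 180° − ∠L − ∠M ≈ 35.49°.
Law of sines gives k = l·sin K/sin L ≈ 1.4304.
Area = ½·l·m·sin K ≈ 0.90808.

0.91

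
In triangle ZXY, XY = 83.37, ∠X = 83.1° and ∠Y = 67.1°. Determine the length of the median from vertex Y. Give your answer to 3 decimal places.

106.644

The third angle is ∠Z = 180° − ∠X − ∠Y = 29.80°.
Law of sines: YZ = XY·sin X/sin Z ≈ 166.54.
Law of sines: ZX = XY·sin Y/sin Z ≈ 154.53.
Median from Y: ½√(2·XY² + 2·YZ² − ZX²) ≈ 106.64.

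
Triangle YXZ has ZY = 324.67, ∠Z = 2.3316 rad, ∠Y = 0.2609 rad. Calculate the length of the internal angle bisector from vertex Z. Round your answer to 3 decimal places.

The third angle is ∠X = π − ∠Z − ∠Y = 0.5491 rad.
Law of sines: XZ = ZY·sin Y/sin X ≈ 160.46.
Law of sines: YX = ZY·sin Z/sin X ≈ 450.56.
The bisector from Z has length 2·XZ·ZY·cos(∠Z/2)/(XZ+ZY) ≈ 84.626.

t_Z ≈ 84.626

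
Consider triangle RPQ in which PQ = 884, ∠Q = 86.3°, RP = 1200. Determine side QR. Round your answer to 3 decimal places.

Law of sines: sin R = PQ·sin Q/RP ≈ 0.73513.
Since RP ≥ PQ, only the acute value applies: ∠R ≈ 47.32°.
Then ∠P = 180° − ∠Q − ∠R ≈ 46.38°.
Law of sines gives QR = RP·sin P/sin Q ≈ 870.56.

870.556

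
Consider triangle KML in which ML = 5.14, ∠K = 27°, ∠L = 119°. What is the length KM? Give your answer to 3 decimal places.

The third angle is ∠M = 180° − ∠L − ∠K = 34.00°.
Law of sines: KM = ML·sin L/sin K ≈ 9.9023.

9.902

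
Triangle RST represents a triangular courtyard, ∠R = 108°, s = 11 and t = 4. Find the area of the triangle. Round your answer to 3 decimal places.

20.923

Area = ½·s·t·sin R ≈ 20.923.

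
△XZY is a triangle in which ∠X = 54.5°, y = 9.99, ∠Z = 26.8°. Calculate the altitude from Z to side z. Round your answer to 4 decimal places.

The third angle is ∠Y = 180° − ∠X − ∠Z = 98.70°.
Law of sines: x = y·sin X/sin Y ≈ 8.2277.
Law of sines: z = y·sin Z/sin Y ≈ 4.5567.
Area = ½·y·x·sin Z ≈ 18.53.
The altitude from Z has length 2·area/z ≈ 8.133.

h_Z ≈ 8.1330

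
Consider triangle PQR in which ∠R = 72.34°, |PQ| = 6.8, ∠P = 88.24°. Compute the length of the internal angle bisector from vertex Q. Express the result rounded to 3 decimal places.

The third angle is ∠Q = 180° − ∠R − ∠P = 19.42°.
Law of sines: |QR| = |PQ|·sin P/sin R ≈ 7.1329.
Law of sines: |RP| = |PQ|·sin Q/sin R ≈ 2.3728.
The bisector from Q has length 2·|PQ|·|QR|·cos(∠Q/2)/(|PQ|+|QR|) ≈ 6.8627.

t_Q ≈ 6.863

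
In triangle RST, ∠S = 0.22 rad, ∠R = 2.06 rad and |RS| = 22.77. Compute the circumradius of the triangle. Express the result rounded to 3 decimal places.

The third angle is ∠T = π − ∠R − ∠S = 0.862 rad.
Law of sines: |ST| = |RS|·sin R/sin T ≈ 26.485.
Law of sines: |TR| = |RS|·sin S/sin T ≈ 6.5479.
Circumradius = |RS|/(2 sin T) ≈ 15.002.

15.002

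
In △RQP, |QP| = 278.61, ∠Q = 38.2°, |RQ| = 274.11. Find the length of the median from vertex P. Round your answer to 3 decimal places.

By the law of cosines, |PR|² = |RQ|² + |QP|² − 2·|RQ|·|QP|·cos Q = 32728, so |PR| ≈ 180.91.
Median from P: ½√(2·|QP|² + 2·|PR|² − |RQ|²) ≈ 190.77.

m_P ≈ 190.767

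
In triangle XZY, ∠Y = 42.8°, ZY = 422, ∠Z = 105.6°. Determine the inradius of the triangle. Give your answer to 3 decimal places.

127.464

The third angle is ∠X = 180° − ∠Z − ∠Y = 31.60°.
Law of sines: YX = ZY·sin Z/sin X ≈ 775.7.
Law of sines: XZ = ZY·sin Y/sin X ≈ 547.2.
Area = ½·ZY·YX·sin Y ≈ 1.1121e+05.
Semiperimeter s = (422+775.7+547.2)/2 = 872.45.
Inradius = area/s = 1.1121e+05/872.45 ≈ 127.46.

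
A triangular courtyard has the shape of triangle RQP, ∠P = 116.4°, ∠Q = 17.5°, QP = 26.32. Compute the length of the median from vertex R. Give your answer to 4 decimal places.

m_R ≈ 20.5519

The third angle is ∠R = 180° − ∠Q − ∠P = 46.10°.
Law of sines: PR = QP·sin Q/sin R ≈ 10.984.
Law of sines: RQ = QP·sin P/sin R ≈ 32.718.
Median from R: ½√(2·PR² + 2·RQ² − QP²) ≈ 20.552.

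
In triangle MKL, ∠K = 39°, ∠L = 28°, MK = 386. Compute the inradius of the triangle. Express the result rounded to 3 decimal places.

110.735

The third angle is ∠M = 180° − ∠K − ∠L = 113.00°.
Law of sines: KL = MK·sin M/sin L ≈ 756.84.
Law of sines: LM = MK·sin K/sin L ≈ 517.43.
Area = ½·MK·KL·sin K ≈ 91925.
Semiperimeter s = (756.84+517.43+386)/2 = 830.13.
Inradius = area/s = 91925/830.13 ≈ 110.74.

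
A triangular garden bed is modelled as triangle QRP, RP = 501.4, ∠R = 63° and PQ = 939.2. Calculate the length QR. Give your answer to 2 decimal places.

Law of sines: sin Q = RP·sin R/PQ ≈ 0.47567.
Since PQ ≥ RP, only the acute value applies: ∠Q ≈ 28.40°.
Then ∠P = 180° − ∠R − ∠Q ≈ 88.60°.
Law of sines gives QR = PQ·sin P/sin R ≈ 1053.8.

1053.77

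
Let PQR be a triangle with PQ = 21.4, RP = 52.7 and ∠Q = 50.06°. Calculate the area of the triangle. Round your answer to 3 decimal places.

Law of sines: sin R = PQ·sin Q/RP ≈ 0.31134.
Since RP ≥ PQ, only the acute value applies: ∠R ≈ 18.14°.
Then ∠P = 180° − ∠Q − ∠R ≈ 111.80°.
Law of sines gives QR = RP·sin P/sin Q ≈ 63.819.
Area = ½·RP·PQ·sin P ≈ 523.56.

area ≈ 523.564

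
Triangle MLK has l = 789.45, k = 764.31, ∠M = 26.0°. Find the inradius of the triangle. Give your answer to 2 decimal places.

By the law of cosines, m² = l² + k² − 2·l·k·cos M = 1.2276e+05, so m ≈ 350.38.
Area = ½·l·k·sin M ≈ 1.3225e+05.
Semiperimeter s = (350.38+789.45+764.31)/2 = 952.07.
Inradius = area/s = 1.3225e+05/952.07 ≈ 138.91.

r ≈ 138.91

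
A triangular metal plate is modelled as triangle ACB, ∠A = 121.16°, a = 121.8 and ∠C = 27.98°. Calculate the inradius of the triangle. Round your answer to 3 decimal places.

The third angle is ∠B = 180° − ∠A − ∠C = 30.86°.
Law of sines: c = a·sin C/sin A ≈ 66.779.
Law of sines: b = a·sin B/sin A ≈ 73.01.
Area = ½·a·c·sin B ≈ 2086.
Semiperimeter s = (121.8+66.779+73.01)/2 = 130.79.
Inradius = area/s = 2086/130.79 ≈ 15.949.

15.949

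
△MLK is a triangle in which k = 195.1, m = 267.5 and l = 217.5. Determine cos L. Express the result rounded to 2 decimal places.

0.60

By the law of cosines, cos L = (k² + m² − l²) / (2·k·m) ≈ 0.59700, so ∠L ≈ 53.34°.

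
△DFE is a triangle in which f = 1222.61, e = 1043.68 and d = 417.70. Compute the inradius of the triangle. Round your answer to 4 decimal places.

r ≈ 156.6182

Semiperimeter s = (417.7 + 1222.6 + 1043.7)/2 = 1342.
Heron's formula: area = √(1342·924.29·119.38·298.31) ≈ 2.1018e+05.
Inradius = area/s = 2.1018e+05/1342 ≈ 156.62.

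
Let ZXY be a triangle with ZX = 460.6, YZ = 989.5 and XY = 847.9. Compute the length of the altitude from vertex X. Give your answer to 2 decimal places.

Semiperimeter s = (847.9 + 989.5 + 460.6)/2 = 1149.
Heron's formula: area = √(1149·301.1·159.5·688.4) ≈ 1.949e+05.
The altitude from X has length 2·area/YZ ≈ 393.94.

h_X ≈ 393.94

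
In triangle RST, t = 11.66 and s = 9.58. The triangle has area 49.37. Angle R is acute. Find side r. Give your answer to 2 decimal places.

11.10

From area = ½·s·t·sin R, we get sin R = 2·area/(s·t) ≈ 0.88395.
Taking the acute solution, ∠R ≈ 62.12°.
Law of cosines then gives r ≈ 11.103.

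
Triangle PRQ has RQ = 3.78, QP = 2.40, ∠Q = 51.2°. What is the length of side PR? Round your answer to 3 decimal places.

By the law of cosines, PR² = RQ² + QP² − 2·RQ·QP·cos Q = 8.6793, so PR ≈ 2.9461.

2.946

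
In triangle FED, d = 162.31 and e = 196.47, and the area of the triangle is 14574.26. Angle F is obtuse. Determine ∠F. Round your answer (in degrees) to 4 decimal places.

∠F ≈ 113.9273°

From area = ½·e·d·sin F, we get sin F = 2·area/(e·d) ≈ 0.91406.
Taking the obtuse solution, ∠F ≈ 113.93°.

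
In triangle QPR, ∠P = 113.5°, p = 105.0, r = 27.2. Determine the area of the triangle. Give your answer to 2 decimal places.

area ≈ 1136.80

Law of sines: sin R = r·sin P/p ≈ 0.23756.
Since p ≥ r, only the acute value applies: ∠R ≈ 13.74°.
Then ∠Q = 180° − ∠P − ∠R ≈ 52.76°.
Law of sines gives q = p·sin Q/sin P ≈ 91.148.
Area = ½·p·r·sin Q ≈ 1136.8.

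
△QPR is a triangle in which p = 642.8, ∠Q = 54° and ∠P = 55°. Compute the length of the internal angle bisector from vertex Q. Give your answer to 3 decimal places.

t_Q ≈ 613.752

The third angle is ∠R = 180° − ∠Q − ∠P = 71.00°.
Law of sines: q = p·sin Q/sin P ≈ 634.85.
Law of sines: r = p·sin R/sin P ≈ 741.96.
The bisector from Q has length 2·p·r·cos(∠Q/2)/(p+r) ≈ 613.75.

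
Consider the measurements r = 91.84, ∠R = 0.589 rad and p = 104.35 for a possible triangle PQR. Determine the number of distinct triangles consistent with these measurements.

p·sin R = 104.35·sin(0.589 rad) ≈ 57.97.
Since p sin R < r < p (57.97 < 91.84 < 104.35), two triangles exist.

2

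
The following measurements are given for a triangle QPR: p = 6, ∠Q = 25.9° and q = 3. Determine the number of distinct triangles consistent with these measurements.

2

p·sin Q = 6·sin(25.9°) ≈ 2.621.
Since p sin Q < q < p (2.621 < 3 < 6), two triangles exist.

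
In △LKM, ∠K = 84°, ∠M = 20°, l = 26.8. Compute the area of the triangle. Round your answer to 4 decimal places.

The third angle is ∠L = 180° − ∠K − ∠M = 76.00°.
Law of sines: k = l·sin K/sin L ≈ 27.469.
Law of sines: m = l·sin M/sin L ≈ 9.4467.
Area = ½·l·k·sin M ≈ 125.89.

area ≈ 125.8930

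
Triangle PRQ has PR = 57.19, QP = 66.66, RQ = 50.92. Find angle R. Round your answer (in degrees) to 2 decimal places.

∠R ≈ 75.89°

By the law of cosines, cos R = (PR² + RQ² − QP²) / (2·PR·RQ) ≈ 0.24381, so ∠R ≈ 75.89°.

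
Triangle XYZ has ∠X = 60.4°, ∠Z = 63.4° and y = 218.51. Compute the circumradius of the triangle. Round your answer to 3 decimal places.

R ≈ 131.477

The third angle is ∠Y = 180° − ∠Z − ∠X = 56.20°.
Law of sines: x = y·sin X/sin Y ≈ 228.64.
Law of sines: z = y·sin Z/sin Y ≈ 235.12.
Circumradius = y/(2 sin Y) ≈ 131.48.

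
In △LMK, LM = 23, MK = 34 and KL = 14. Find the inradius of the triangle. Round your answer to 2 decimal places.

Semiperimeter s = (34 + 14 + 23)/2 = 35.5.
Heron's formula: area = √(35.5·1.5·21.5·12.5) ≈ 119.63.
Inradius = area/s = 119.63/35.5 ≈ 3.3698.

3.37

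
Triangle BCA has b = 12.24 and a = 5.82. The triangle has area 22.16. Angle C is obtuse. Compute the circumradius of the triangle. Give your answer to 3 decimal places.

13.809

From area = ½·a·b·sin C, we get sin C = 2·area/(a·b) ≈ 0.62215.
Taking the obtuse solution, ∠C ≈ 141.53°.
Law of cosines then gives c ≈ 17.182.
Circumradius = c/(2 sin C) ≈ 13.809.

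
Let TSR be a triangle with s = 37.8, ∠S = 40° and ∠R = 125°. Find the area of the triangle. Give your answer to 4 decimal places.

The third angle is ∠T = 180° − ∠S − ∠R = 15.00°.
Law of sines: t = s·sin T/sin S ≈ 15.22.
Law of sines: r = s·sin R/sin S ≈ 48.171.
Area = ½·s·t·sin R ≈ 235.64.

235.6388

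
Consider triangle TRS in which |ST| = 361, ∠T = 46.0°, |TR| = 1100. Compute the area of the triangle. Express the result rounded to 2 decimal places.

Area = ½·|ST|·|TR|·sin T ≈ 1.4282e+05.

142824.92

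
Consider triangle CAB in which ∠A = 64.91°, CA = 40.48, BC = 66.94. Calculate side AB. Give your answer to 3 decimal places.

73.174

Law of sines: sin B = CA·sin A/BC ≈ 0.54766.
Since BC ≥ CA, only the acute value applies: ∠B ≈ 33.21°.
Then ∠C = 180° − ∠A − ∠B ≈ 81.88°.
Law of sines gives AB = BC·sin C/sin A ≈ 73.174.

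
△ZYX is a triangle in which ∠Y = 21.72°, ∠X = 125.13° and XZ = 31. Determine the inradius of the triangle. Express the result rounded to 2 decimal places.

The third angle is ∠Z = 180° − ∠Y − ∠X = 33.15°.
Law of sines: YX = XZ·sin Z/sin Y ≈ 45.807.
Law of sines: ZY = XZ·sin X/sin Y ≈ 68.509.
Area = ½·XZ·YX·sin X ≈ 580.68.
Semiperimeter s = (45.807+31+68.509)/2 = 72.658.
Inradius = area/s = 580.68/72.658 ≈ 7.9919.

r ≈ 7.99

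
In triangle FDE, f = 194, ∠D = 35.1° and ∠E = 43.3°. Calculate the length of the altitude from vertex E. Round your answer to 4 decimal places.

The third angle is ∠F = 180° − ∠D − ∠E = 101.60°.
Law of sines: d = f·sin D/sin F ≈ 113.88.
Law of sines: e = f·sin E/sin F ≈ 135.82.
Area = ½·f·d·sin E ≈ 7575.6.
The altitude from E has length 2·area/e ≈ 111.55.

h_E ≈ 111.5510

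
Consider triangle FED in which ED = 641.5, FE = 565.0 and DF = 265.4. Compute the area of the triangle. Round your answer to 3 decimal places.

Semiperimeter s = (641.5 + 265.4 + 565)/2 = 735.95.
Heron's formula: area = √(735.95·94.45·470.55·170.95) ≈ 74776.

74776.060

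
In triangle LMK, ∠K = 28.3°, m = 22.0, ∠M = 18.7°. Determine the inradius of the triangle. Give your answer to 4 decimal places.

The third angle is ∠L = 180° − ∠M − ∠K = 133.00°.
Law of sines: l = m·sin L/sin M ≈ 50.184.
Law of sines: k = m·sin K/sin M ≈ 32.531.
Area = ½·m·l·sin K ≈ 261.71.
Semiperimeter s = (50.184+22+32.531)/2 = 52.358.
Inradius = area/s = 261.71/52.358 ≈ 4.9985.

r ≈ 4.9985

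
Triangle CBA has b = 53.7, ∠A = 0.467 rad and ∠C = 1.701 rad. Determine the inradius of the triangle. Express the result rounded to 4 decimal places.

The third angle is ∠B = π − ∠A − ∠C = 0.974 rad.
Law of sines: c = b·sin C/sin B ≈ 64.391.
Law of sines: a = b·sin A/sin B ≈ 29.237.
Area = ½·b·c·sin A ≈ 778.36.
Semiperimeter s = (64.391+53.7+29.237)/2 = 73.664.
Inradius = area/s = 778.36/73.664 ≈ 10.566.

r ≈ 10.5664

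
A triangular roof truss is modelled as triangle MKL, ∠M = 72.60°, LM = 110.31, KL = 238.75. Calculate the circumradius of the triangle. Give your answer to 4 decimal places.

Law of sines: sin K = LM·sin M/KL ≈ 0.44089.
Since KL ≥ LM, only the acute value applies: ∠K ≈ 26.16°.
Then ∠L = 180° − ∠M − ∠K ≈ 81.24°.
Law of sines gives MK = KL·sin L/sin M ≈ 247.28.
Circumradius = KL/(2 sin M) ≈ 125.1.

R ≈ 125.0995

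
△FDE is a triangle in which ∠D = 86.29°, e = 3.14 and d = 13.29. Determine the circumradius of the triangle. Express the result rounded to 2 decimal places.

Law of sines: sin E = e·sin D/d ≈ 0.23577.
Since d ≥ e, only the acute value applies: ∠E ≈ 13.64°.
Then ∠F = 180° − ∠D − ∠E ≈ 80.07°.
Law of sines gives f = d·sin F/sin D ≈ 13.119.
Circumradius = d/(2 sin D) ≈ 6.659.

R ≈ 6.66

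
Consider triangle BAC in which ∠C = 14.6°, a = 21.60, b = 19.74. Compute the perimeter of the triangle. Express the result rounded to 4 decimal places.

By the law of cosines, c² = b² + a² − 2·b·a·cos C = 30.996, so c ≈ 5.5674.
Semiperimeter s = (19.74+21.6+5.5674)/2 = 23.454.
Perimeter = 19.74 + 21.6 + 5.5674 = 46.907.

46.9074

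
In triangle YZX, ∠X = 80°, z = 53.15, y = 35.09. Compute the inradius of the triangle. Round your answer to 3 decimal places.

By the law of cosines, x² = y² + z² − 2·y·z·cos X = 3408.5, so x ≈ 58.382.
Area = ½·y·z·sin X ≈ 918.35.
Semiperimeter s = (35.09+53.15+58.382)/2 = 73.311.
Inradius = area/s = 918.35/73.311 ≈ 12.527.

12.527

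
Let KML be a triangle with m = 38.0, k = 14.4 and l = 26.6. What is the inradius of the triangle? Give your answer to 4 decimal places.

Semiperimeter s = (14.4 + 38 + 26.6)/2 = 39.5.
Heron's formula: area = √(39.5·25.1·1.5·12.9) ≈ 138.51.
Inradius = area/s = 138.51/39.5 ≈ 3.5065.

3.5065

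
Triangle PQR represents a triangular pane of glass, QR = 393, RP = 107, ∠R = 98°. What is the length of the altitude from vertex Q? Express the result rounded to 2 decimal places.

h_Q ≈ 389.18

By the law of cosines, PQ² = QR² + RP² − 2·QR·RP·cos R = 1.776e+05, so PQ ≈ 421.43.
Area = ½·QR·RP·sin R ≈ 20821.
The altitude from Q has length 2·area/RP ≈ 389.18.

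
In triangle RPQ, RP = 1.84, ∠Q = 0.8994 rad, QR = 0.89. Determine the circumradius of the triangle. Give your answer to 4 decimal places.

1.1750

Law of sines: sin P = QR·sin Q/RP ≈ 0.37871.
Since RP ≥ QR, only the acute value applies: ∠P ≈ 0.3884 rad.
Then ∠R = π − ∠Q − ∠P ≈ 1.8538 rad.
Law of sines gives PQ = RP·sin R/sin Q ≈ 2.2566.
Circumradius = RP/(2 sin Q) ≈ 1.175.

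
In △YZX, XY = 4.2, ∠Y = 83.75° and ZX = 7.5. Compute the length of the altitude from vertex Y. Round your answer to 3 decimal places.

Law of sines: sin Z = XY·sin Y/ZX ≈ 0.55667.
Since ZX ≥ XY, only the acute value applies: ∠Z ≈ 33.83°.
Then ∠X = 180° − ∠Y − ∠Z ≈ 62.42°.
Law of sines gives YZ = ZX·sin X/sin Y ≈ 6.6877.
Area = ½·ZX·XY·sin X ≈ 13.961.
The altitude from Y has length 2·area/ZX ≈ 3.7229.

h_Y ≈ 3.723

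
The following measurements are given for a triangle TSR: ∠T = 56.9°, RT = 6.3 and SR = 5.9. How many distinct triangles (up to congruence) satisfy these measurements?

RT·sin T = 6.3·sin(56.9°) ≈ 5.278.
Since RT sin T < SR < RT (5.278 < 5.9 < 6.3), two triangles exist.

2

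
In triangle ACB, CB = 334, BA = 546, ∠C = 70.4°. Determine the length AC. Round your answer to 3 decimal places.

Law of sines: sin A = CB·sin C/BA ≈ 0.57628.
Since BA ≥ CB, only the acute value applies: ∠A ≈ 35.19°.
Then ∠B = 180° − ∠C − ∠A ≈ 74.41°.
Law of sines gives AC = BA·sin B/sin C ≈ 558.26.

558.262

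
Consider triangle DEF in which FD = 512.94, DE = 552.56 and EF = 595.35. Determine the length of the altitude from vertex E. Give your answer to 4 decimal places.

Semiperimeter s = (595.35 + 512.94 + 552.56)/2 = 830.42.
Heron's formula: area = √(830.42·235.07·317.48·277.87) ≈ 1.3123e+05.
The altitude from E has length 2·area/FD ≈ 511.68.

h_E ≈ 511.6764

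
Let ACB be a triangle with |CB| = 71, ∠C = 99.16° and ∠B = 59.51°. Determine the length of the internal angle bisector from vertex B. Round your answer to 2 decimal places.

The third angle is ∠A = 180° − ∠C − ∠B = 21.33°.
Law of sines: |BA| = |CB|·sin C/sin A ≈ 192.71.
Law of sines: |AC| = |CB|·sin B/sin A ≈ 168.2.
The bisector from B has length 2·|CB|·|BA|·cos(∠B/2)/(|CB|+|BA|) ≈ 90.087.

t_B ≈ 90.09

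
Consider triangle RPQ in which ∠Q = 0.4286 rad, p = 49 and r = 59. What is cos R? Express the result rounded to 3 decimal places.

cos R ≈ -0.187

By the law of cosines, q² = r² + p² − 2·r·p·cos Q = 622.99, so q ≈ 24.96.
Law of cosines again: cos R = (p² + q² − r²)/(2·p·q) ≈ -0.18683, so ∠R ≈ 1.7587 rad.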